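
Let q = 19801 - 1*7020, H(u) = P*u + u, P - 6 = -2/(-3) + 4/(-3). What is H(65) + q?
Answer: 39578/3 ≈ 13193.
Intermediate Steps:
P = 16/3 (P = 6 + (-2/(-3) + 4/(-3)) = 6 + (-2*(-⅓) + 4*(-⅓)) = 6 + (⅔ - 4/3) = 6 - ⅔ = 16/3 ≈ 5.3333)
H(u) = 19*u/3 (H(u) = 16*u/3 + u = 19*u/3)
q = 12781 (q = 19801 - 7020 = 12781)
H(65) + q = (19/3)*65 + 12781 = 1235/3 + 12781 = 39578/3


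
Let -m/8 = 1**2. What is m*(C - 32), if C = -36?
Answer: 544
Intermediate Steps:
m = -8 (m = -8*1**2 = -8*1 = -8)
m*(C - 32) = -8*(-36 - 32) = -8*(-68) = 544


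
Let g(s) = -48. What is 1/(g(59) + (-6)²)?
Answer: -1/12 ≈ -0.083333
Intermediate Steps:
1/(g(59) + (-6)²) = 1/(-48 + (-6)²) = 1/(-48 + 36) = 1/(-12) = -1/12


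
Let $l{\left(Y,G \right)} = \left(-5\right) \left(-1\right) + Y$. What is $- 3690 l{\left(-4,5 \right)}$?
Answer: $-3690$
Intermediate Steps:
$l{\left(Y,G \right)} = 5 + Y$
$- 3690 l{\left(-4,5 \right)} = - 3690 \left(5 - 4\right) = \left(-3690\right) 1 = -3690$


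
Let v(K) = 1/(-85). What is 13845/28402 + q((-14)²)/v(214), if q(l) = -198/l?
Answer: 60089910/695849 ≈ 86.355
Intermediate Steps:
v(K) = -1/85
13845/28402 + q((-14)²)/v(214) = 13845/28402 + (-198/((-14)²))/(-1/85) = 13845*(1/28402) - 198/196*(-85) = 13845/28402 - 198*1/196*(-85) = 13845/28402 - 99/98*(-85) = 13845/28402 + 8415/98 = 60089910/695849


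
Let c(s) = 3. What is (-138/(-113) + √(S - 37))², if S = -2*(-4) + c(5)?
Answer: -312950/12769 + 276*I*√26/113 ≈ -24.509 + 12.454*I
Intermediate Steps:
S = 11 (S = -2*(-4) + 3 = 8 + 3 = 11)
(-138/(-113) + √(S - 37))² = (-138/(-113) + √(11 - 37))² = (-138*(-1/113) + √(-26))² = (138/113 + I*√26)²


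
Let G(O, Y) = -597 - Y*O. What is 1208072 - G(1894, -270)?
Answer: 697289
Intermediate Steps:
G(O, Y) = -597 - O*Y
1208072 - G(1894, -270) = 1208072 - (-597 - 1*1894*(-270)) = 1208072 - (-597 + 511380) = 1208072 - 1*510783 = 1208072 - 510783 = 697289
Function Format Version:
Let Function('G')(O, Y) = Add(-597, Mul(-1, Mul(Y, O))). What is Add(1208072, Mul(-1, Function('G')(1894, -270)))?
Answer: 697289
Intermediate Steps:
Function('G')(O, Y) = Add(-597, Mul(-1, O, Y)) (Function('G')(O, Y) = Add(-597, Mul(-1, Mul(O, Y))) = Add(-597, Mul(-1, O, Y)))
Add(1208072, Mul(-1, Function('G')(1894, -270))) = Add(1208072, Mul(-1, Add(-597, Mul(-1, 1894, -270)))) = Add(1208072, Mul(-1, Add(-597, 511380))) = Add(1208072, Mul(-1, 510783)) = Add(1208072, -510783) = 697289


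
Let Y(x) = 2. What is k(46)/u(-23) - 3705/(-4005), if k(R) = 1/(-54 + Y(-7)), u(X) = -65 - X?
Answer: 179905/194376 ≈ 0.92555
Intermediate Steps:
k(R) = -1/52 (k(R) = 1/(-54 + 2) = 1/(-52) = -1/52)
k(46)/u(-23) - 3705/(-4005) = -1/(52*(-65 - 1*(-23))) - 3705/(-4005) = -1/(52*(-65 + 23)) - 3705*(-1/4005) = -1/52/(-42) + 247/267 = -1/52*(-1/42) + 247/267 = 1/2184 + 247/267 = 179905/194376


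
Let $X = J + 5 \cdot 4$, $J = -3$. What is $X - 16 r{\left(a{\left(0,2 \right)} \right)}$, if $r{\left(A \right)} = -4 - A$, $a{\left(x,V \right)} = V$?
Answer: $113$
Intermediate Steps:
$X = 17$ ($X = -3 + 5 \cdot 4 = -3 + 20 = 17$)
$X - 16 r{\left(a{\left(0,2 \right)} \right)} = 17 - 16 \left(-4 - 2\right) = 17 - -96 = 17 + 96 = 113$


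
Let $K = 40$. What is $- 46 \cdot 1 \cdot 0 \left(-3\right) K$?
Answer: $0$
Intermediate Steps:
$- 46 \cdot 1 \cdot 0 \left(-3\right) K = - 46 \cdot 1 \cdot 0 \left(-3\right) 40 = - 46 \cdot 0 \left(-3\right) 40 = \left(-46\right) 0 \cdot 40 = 0 \cdot 40 = 0$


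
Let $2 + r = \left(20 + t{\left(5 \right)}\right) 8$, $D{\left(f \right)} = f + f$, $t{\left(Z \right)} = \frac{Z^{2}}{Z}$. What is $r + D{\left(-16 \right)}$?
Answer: $166$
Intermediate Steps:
$t{\left(Z \right)} = Z$
$D{\left(f \right)} = 2 f$
$r = 198$ ($r = -2 + \left(20 + 5\right) 8 = -2 + 25 \cdot 8 = -2 + 200 = 198$)
$r + D{\left(-16 \right)} = 198 + 2 \left(-16\right) = 198 - 32 = 166$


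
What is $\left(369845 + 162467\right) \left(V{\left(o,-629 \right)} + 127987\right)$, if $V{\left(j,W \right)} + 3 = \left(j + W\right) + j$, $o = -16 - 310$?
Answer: $67445527336$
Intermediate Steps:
$o = -326$
$V{\left(j,W \right)} = -3 + W + 2 j$ ($V{\left(j,W \right)} = -3 + \left(\left(j + W\right) + j\right) = -3 + \left(\left(W + j\right) + j\right) = -3 + \left(W + 2 j\right) = -3 + W + 2 j$)
$\left(369845 + 162467\right) \left(V{\left(o,-629 \right)} + 127987\right) = \left(369845 + 162467\right) \left(\left(-3 - 629 + 2 \left(-326\right)\right) + 127987\right) = 532312 \left(\left(-3 - 629 - 652\right) + 127987\right) = 532312 \left(-1284 + 127987\right) = 532312 \cdot 126703 = 67445527336$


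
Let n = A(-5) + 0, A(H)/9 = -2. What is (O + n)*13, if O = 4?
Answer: -182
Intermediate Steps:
A(H) = -18 (A(H) = 9*(-2) = -18)
n = -18 (n = -18 + 0 = -18)
(O + n)*13 = (4 - 18)*13 = -14*13 = -182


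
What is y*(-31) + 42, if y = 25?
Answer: -733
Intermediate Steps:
y*(-31) + 42 = 25*(-31) + 42 = -775 + 42 = -733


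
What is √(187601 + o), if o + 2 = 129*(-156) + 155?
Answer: √167630 ≈ 409.43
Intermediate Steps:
o = -19971 (o = -2 + (129*(-156) + 155) = -2 + (-20124 + 155) = -2 - 19969 = -19971)
√(187601 + o) = √(187601 - 19971) = √167630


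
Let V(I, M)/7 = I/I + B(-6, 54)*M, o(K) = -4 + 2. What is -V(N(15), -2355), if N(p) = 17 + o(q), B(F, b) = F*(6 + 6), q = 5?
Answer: -1186927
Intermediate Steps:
o(K) = -2
B(F, b) = 12*F (B(F, b) = F*12 = 12*F)
N(p) = 15 (N(p) = 17 - 2 = 15)
V(I, M) = 7 - 504*M (V(I, M) = 7*(I/I + (12*(-6))*M) = 7*(1 - 72*M) = 7 - 504*M)
-V(N(15), -2355) = -(7 - 504*(-2355)) = -(7 + 1186920) = -1*1186927 = -1186927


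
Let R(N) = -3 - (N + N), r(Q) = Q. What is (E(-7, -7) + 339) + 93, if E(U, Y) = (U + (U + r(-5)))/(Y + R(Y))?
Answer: 1709/4 ≈ 427.25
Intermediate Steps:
R(N) = -3 - 2*N
E(U, Y) = (-5 + 2*U)/(-3 - Y) (E(U, Y) = (U + (U - 5))/(Y + (-3 - 2*Y)) = (U + (-5 + U))/(-3 - Y) = (-5 + 2*U)/(-3 - Y))
(E(-7, -7) + 339) + 93 = ((5 - 2*(-7))/(3 - 7) + 339) + 93 = ((5 + 14)/(-4) + 339) + 93 = (-¼*19 + 339) + 93 = (-19/4 + 339) + 93 = 1337/4 + 93 = 1709/4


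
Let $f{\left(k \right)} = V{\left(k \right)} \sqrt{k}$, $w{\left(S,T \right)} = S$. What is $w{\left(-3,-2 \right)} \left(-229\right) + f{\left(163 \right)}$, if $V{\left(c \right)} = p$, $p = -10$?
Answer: $687 - 10 \sqrt{163} \approx 559.33$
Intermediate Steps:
$V{\left(c \right)} = -10$
$f{\left(k \right)} = - 10 \sqrt{k}$
$w{\left(-3,-2 \right)} \left(-229\right) + f{\left(163 \right)} = \left(-3\right) \left(-229\right) - 10 \sqrt{163} = 687 - 10 \sqrt{163}$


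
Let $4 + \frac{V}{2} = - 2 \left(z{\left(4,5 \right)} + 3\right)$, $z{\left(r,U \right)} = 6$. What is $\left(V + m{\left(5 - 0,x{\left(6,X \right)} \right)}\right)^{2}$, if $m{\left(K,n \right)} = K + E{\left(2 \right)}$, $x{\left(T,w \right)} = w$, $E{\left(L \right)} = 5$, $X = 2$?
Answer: $1156$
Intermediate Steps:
$m{\left(K,n \right)} = 5 + K$ ($m{\left(K,n \right)} = K + 5 = 5 + K$)
$V = -44$ ($V = -8 + 2 \left(- 2 \left(6 + 3\right)\right) = -8 + 2 \left(\left(-2\right) 9\right) = -8 + 2 \left(-18\right) = -8 - 36 = -44$)
$\left(V + m{\left(5 - 0,x{\left(6,X \right)} \right)}\right)^{2} = \left(-44 + \left(5 + \left(5 - 0\right)\right)\right)^{2} = \left(-44 + \left(5 + \left(5 + 0\right)\right)\right)^{2} = \left(-44 + \left(5 + 5\right)\right)^{2} = \left(-44 + 10\right)^{2} = \left(-34\right)^{2} = 1156$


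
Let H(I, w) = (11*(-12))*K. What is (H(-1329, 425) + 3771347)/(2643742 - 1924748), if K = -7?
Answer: 3772271/718994 ≈ 5.2466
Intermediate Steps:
H(I, w) = 924 (H(I, w) = (11*(-12))*(-7) = -132*(-7) = 924)
(H(-1329, 425) + 3771347)/(2643742 - 1924748) = (924 + 3771347)/(2643742 - 1924748) = 3772271/718994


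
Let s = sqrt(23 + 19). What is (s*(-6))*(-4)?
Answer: 24*sqrt(42) ≈ 155.54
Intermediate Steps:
s = sqrt(42) ≈ 6.4807
(s*(-6))*(-4) = (sqrt(42)*(-6))*(-4) = -6*sqrt(42)*(-4) = 24*sqrt(42)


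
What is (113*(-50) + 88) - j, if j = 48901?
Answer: -54463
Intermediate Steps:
(113*(-50) + 88) - j = (113*(-50) + 88) - 1*48901 = (-5650 + 88) - 48901 = -5562 - 48901 = -54463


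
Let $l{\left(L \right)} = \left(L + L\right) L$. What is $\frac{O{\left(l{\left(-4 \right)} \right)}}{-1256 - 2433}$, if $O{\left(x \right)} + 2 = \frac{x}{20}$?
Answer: $\frac{2}{18445} \approx 0.00010843$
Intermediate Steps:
$l{\left(L \right)} = 2 L^{2}$ ($l{\left(L \right)} = 2 L L = 2 L^{2}$)
$O{\left(x \right)} = -2 + \frac{x}{20}$
$\frac{O{\left(l{\left(-4 \right)} \right)}}{-1256 - 2433} = \frac{-2 + \frac{2 \left(-4\right)^{2}}{20}}{-1256 - 2433} = \frac{-2 + \frac{2 \cdot 16}{20}}{-3689} = - \frac{-2 + \frac{1}{20} \cdot 32}{3689} = - \frac{-2 + \frac{8}{5}}{3689} = \left(- \frac{1}{3689}\right) \left(- \frac{2}{5}\right) = \frac{2}{18445}$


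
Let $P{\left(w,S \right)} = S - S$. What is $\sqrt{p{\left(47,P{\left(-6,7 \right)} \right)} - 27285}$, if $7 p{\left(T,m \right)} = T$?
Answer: $\frac{2 i \sqrt{334159}}{7} \approx 165.16 i$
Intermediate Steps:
$P{\left(w,S \right)} = 0$
$p{\left(T,m \right)} = \frac{T}{7}$
$\sqrt{p{\left(47,P{\left(-6,7 \right)} \right)} - 27285} = \sqrt{\frac{1}{7} \cdot 47 - 27285} = \sqrt{\frac{47}{7} - 27285} = \sqrt{- \frac{190948}{7}} = \frac{2 i \sqrt{334159}}{7}$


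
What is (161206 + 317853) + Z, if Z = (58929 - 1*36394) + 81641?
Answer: 583235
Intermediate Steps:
Z = 104176 (Z = (58929 - 36394) + 81641 = 22535 + 81641 = 104176)
(161206 + 317853) + Z = (161206 + 317853) + 104176 = 479059 + 104176 = 583235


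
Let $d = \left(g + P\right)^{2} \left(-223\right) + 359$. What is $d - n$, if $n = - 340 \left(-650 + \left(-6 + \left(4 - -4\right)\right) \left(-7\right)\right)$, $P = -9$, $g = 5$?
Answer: $-228969$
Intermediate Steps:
$n = 225760$ ($n = - 340 \left(-650 + \left(-6 + \left(4 + 4\right)\right) \left(-7\right)\right) = - 340 \left(-650 + \left(-6 + 8\right) \left(-7\right)\right) = - 340 \left(-650 + 2 \left(-7\right)\right) = - 340 \left(-650 - 14\right) = \left(-340\right) \left(-664\right) = 225760$)
$d = -3209$ ($d = \left(5 - 9\right)^{2} \left(-223\right) + 359 = \left(-4\right)^{2} \left(-223\right) + 359 = 16 \left(-223\right) + 359 = -3568 + 359 = -3209$)
$d - n = -3209 - 225760 = -228969$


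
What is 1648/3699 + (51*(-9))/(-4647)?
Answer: 3118699/5729751 ≈ 0.54430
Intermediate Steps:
1648/3699 + (51*(-9))/(-4647) = 1648*(1/3699) - 459*(-1/4647) = 1648/3699 + 153/1549 = 3118699/5729751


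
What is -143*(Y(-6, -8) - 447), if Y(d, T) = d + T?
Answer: 65923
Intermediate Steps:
Y(d, T) = T + d
-143*(Y(-6, -8) - 447) = -143*((-8 - 6) - 447) = -143*(-14 - 447) = -143*(-461) = 65923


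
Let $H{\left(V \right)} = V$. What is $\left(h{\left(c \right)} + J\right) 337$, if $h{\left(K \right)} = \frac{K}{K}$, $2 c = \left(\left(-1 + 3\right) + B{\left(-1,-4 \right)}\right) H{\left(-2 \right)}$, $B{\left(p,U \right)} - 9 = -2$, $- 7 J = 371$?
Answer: $-17524$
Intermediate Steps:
$J = -53$ ($J = \left(- \frac{1}{7}\right) 371 = -53$)
$B{\left(p,U \right)} = 7$ ($B{\left(p,U \right)} = 9 - 2 = 7$)
$c = -9$ ($c = \frac{\left(\left(-1 + 3\right) + 7\right) \left(-2\right)}{2} = \frac{\left(2 + 7\right) \left(-2\right)}{2} = \frac{9 \left(-2\right)}{2} = \frac{1}{2} \left(-18\right) = -9$)
$h{\left(K \right)} = 1$
$\left(h{\left(c \right)} + J\right) 337 = \left(1 - 53\right) 337 = \left(-52\right) 337 = -17524$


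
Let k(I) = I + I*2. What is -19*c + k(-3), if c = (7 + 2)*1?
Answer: -180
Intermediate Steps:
k(I) = 3*I (k(I) = I + 2*I = 3*I)
c = 9 (c = 9*1 = 9)
-19*c + k(-3) = -19*9 + 3*(-3) = -171 - 9 = -180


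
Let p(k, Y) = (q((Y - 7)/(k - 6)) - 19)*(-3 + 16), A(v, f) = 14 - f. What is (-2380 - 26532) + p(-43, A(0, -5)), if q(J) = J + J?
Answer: -1429103/49 ≈ -29165.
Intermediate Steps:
q(J) = 2*J
p(k, Y) = -247 + 26*(-7 + Y)/(-6 + k) (p(k, Y) = (2*((Y - 7)/(k - 6)) - 19)*(-3 + 16) = (2*((-7 + Y)/(-6 + k)) - 19)*13 = (2*(-7 + Y)/(-6 + k) - 19)*13 = (-19 + 2*(-7 + Y)/(-6 + k))*13 = -247 + 26*(-7 + Y)/(-6 + k))
(-2380 - 26532) + p(-43, A(0, -5)) = (-2380 - 26532) + 13*(100 - 19*(-43) + 2*(14 - 1*(-5)))/(-6 - 43) = -28912 + 13*(100 + 817 + 2*(14 + 5))/(-49) = -28912 + 13*(-1/49)*(100 + 817 + 2*19) = -28912 + 13*(-1/49)*(100 + 817 + 38) = -28912 + 13*(-1/49)*955 = -28912 - 12415/49 = -1429103/49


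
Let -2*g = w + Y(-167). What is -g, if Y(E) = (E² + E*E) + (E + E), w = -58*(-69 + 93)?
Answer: 27026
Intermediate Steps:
w = -1392 (w = -58*24 = -1392)
Y(E) = 2*E + 2*E² (Y(E) = (E² + E²) + 2*E = 2*E² + 2*E = 2*E + 2*E²)
g = -27026 (g = -(-1392 + 2*(-167)*(1 - 167))/2 = -(-1392 + 2*(-167)*(-166))/2 = -(-1392 + 55444)/2 = -½*54052 = -27026)
-g = -1*(-27026) = 27026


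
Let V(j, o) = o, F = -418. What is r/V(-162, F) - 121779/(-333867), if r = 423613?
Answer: -47126499283/46518802 ≈ -1013.1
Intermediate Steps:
r/V(-162, F) - 121779/(-333867) = 423613/(-418) - 121779/(-333867) = 423613*(-1/418) - 121779*(-1/333867) = -423613/418 + 40593/111289 = -47126499283/46518802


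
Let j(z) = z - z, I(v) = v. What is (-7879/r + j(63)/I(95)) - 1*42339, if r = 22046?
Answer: -933413473/22046 ≈ -42339.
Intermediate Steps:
j(z) = 0
(-7879/r + j(63)/I(95)) - 1*42339 = (-7879/22046 + 0/95) - 1*42339 = (-7879*1/22046 + 0*(1/95)) - 42339 = (-7879/22046 + 0) - 42339 = -7879/22046 - 42339 = -933413473/22046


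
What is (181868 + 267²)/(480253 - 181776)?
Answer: 253157/298477 ≈ 0.84816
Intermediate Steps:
(181868 + 267²)/(480253 - 181776) = (181868 + 71289)/298477 = 253157*(1/298477) = 253157/298477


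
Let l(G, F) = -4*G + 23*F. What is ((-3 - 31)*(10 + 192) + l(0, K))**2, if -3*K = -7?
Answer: 417916249/9 ≈ 4.6435e+7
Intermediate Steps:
K = 7/3 (K = -1/3*(-7) = 7/3 ≈ 2.3333)
((-3 - 31)*(10 + 192) + l(0, K))**2 = ((-3 - 31)*(10 + 192) + (-4*0 + 23*(7/3)))**2 = (-34*202 + (0 + 161/3))**2 = (-6868 + 161/3)**2 = (-20443/3)**2 = 417916249/9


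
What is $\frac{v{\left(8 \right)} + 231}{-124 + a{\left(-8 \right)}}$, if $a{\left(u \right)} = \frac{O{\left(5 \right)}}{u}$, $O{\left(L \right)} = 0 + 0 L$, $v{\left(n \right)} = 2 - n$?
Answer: $- \frac{225}{124} \approx -1.8145$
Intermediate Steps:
$O{\left(L \right)} = 0$ ($O{\left(L \right)} = 0 + 0 = 0$)
$a{\left(u \right)} = 0$ ($a{\left(u \right)} = \frac{0}{u} = 0$)
$\frac{v{\left(8 \right)} + 231}{-124 + a{\left(-8 \right)}} = \frac{\left(2 - 8\right) + 231}{-124 + 0} = \frac{\left(2 - 8\right) + 231}{-124} = \left(-6 + 231\right) \left(- \frac{1}{124}\right) = 225 \left(- \frac{1}{124}\right) = - \frac{225}{124}$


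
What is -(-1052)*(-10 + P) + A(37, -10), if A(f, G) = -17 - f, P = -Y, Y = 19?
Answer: -30562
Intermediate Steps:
P = -19 (P = -1*19 = -19)
-(-1052)*(-10 + P) + A(37, -10) = -(-1052)*(-10 - 19) + (-17 - 1*37) = -(-1052)*(-29) + (-17 - 37) = -263*116 - 54 = -30508 - 54 = -30562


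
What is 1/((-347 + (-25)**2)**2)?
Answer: 1/77284 ≈ 1.2939e-5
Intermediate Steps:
1/((-347 + (-25)**2)**2) = 1/((-347 + 625)**2) = 1/(278**2) = 1/77284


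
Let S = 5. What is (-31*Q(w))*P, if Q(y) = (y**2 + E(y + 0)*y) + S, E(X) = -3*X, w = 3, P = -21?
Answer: -8463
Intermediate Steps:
Q(y) = 5 - 2*y**2 (Q(y) = (y**2 + (-3*(y + 0))*y) + 5 = (y**2 + (-3*y)*y) + 5 = (y**2 - 3*y**2) + 5 = -2*y**2 + 5 = 5 - 2*y**2)
(-31*Q(w))*P = -31*(5 - 2*3**2)*(-21) = -31*(5 - 2*9)*(-21) = -31*(5 - 18)*(-21) = -31*(-13)*(-21) = 403*(-21) = -8463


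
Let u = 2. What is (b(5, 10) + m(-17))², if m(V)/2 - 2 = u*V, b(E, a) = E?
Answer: 3481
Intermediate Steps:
m(V) = 4 + 4*V (m(V) = 4 + 2*(2*V) = 4 + 4*V)
(b(5, 10) + m(-17))² = (5 + (4 + 4*(-17)))² = (5 + (4 - 68))² = (5 - 64)² = (-59)² = 3481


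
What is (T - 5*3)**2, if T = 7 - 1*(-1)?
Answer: 49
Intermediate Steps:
T = 8 (T = 7 + 1 = 8)
(T - 5*3)**2 = (8 - 5*3)**2 = (8 - 15)**2 = (-7)**2 = 49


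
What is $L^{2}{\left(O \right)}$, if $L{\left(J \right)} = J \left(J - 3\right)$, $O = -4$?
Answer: $784$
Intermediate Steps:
$L{\left(J \right)} = J \left(-3 + J\right)$
$L^{2}{\left(O \right)} = \left(- 4 \left(-3 - 4\right)\right)^{2} = \left(\left(-4\right) \left(-7\right)\right)^{2} = 28^{2} = 784$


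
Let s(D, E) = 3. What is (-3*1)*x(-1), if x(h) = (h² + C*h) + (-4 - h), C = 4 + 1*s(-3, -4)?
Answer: 27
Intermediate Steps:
C = 7 (C = 4 + 1*3 = 4 + 3 = 7)
x(h) = -4 + h² + 6*h (x(h) = (h² + 7*h) + (-4 - h) = -4 + h² + 6*h)
(-3*1)*x(-1) = (-3*1)*(-4 + (-1)² + 6*(-1)) = -3*(-4 + 1 - 6) = -3*(-9) = 27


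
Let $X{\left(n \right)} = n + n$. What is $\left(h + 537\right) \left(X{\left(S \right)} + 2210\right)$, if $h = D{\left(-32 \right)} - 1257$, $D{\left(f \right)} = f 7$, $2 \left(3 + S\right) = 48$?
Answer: $-2125888$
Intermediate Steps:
$S = 21$ ($S = -3 + \frac{1}{2} \cdot 48 = -3 + 24 = 21$)
$D{\left(f \right)} = 7 f$
$X{\left(n \right)} = 2 n$
$h = -1481$ ($h = 7 \left(-32\right) - 1257 = -224 - 1257 = -1481$)
$\left(h + 537\right) \left(X{\left(S \right)} + 2210\right) = \left(-1481 + 537\right) \left(2 \cdot 21 + 2210\right) = - 944 \left(42 + 2210\right) = \left(-944\right) 2252 = -2125888$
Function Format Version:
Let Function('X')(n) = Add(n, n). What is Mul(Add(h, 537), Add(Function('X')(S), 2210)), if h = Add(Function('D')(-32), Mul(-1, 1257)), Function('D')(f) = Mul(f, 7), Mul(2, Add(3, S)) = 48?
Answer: -2125888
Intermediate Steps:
S = 21 (S = Add(-3, Mul(Rational(1, 2), 48)) = Add(-3, 24) = 21)
Function('D')(f) = Mul(7, f)
Function('X')(n) = Mul(2, n)
h = -1481 (h = Add(Mul(7, -32), Mul(-1, 1257)) = Add(-224, -1257) = -1481)
Mul(Add(h, 537), Add(Function('X')(S), 2210)) = Mul(Add(-1481, 537), Add(Mul(2, 21), 2210)) = Mul(-944, Add(42, 2210)) = Mul(-944, 2252) = -2125888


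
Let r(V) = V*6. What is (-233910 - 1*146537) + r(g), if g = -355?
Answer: -382577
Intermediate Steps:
r(V) = 6*V
(-233910 - 1*146537) + r(g) = (-233910 - 1*146537) + 6*(-355) = (-233910 - 146537) - 2130 = -380447 - 2130 = -382577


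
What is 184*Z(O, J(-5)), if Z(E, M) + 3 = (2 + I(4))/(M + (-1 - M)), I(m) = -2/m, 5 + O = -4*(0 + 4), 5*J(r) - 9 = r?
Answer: -828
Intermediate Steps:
J(r) = 9/5 + r/5
O = -21 (O = -5 - 4*(0 + 4) = -5 - 4*4 = -5 - 16 = -21)
Z(E, M) = -9/2 (Z(E, M) = -3 + (2 - 2/4)/(M + (-1 - M)) = -3 + (2 - 2*¼)/(-1) = -3 + (2 - ½)*(-1) = -3 + (3/2)*(-1) = -3 - 3/2 = -9/2)
184*Z(O, J(-5)) = 184*(-9/2) = -828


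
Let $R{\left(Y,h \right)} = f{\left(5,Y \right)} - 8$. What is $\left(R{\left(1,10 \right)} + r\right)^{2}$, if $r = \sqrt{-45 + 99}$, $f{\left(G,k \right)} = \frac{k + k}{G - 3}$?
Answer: $103 - 42 \sqrt{6} \approx 0.12143$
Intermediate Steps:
$f{\left(G,k \right)} = \frac{2 k}{-3 + G}$
$R{\left(Y,h \right)} = -8 + Y$ ($R{\left(Y,h \right)} = \frac{2 Y}{-3 + 5} - 8 = \frac{2 Y}{2} - 8 = 2 Y \frac{1}{2} - 8 = Y - 8 = -8 + Y$)
$r = 3 \sqrt{6}$ ($r = \sqrt{54} = 3 \sqrt{6} \approx 7.3485$)
$\left(R{\left(1,10 \right)} + r\right)^{2} = \left(\left(-8 + 1\right) + 3 \sqrt{6}\right)^{2} = \left(-7 + 3 \sqrt{6}\right)^{2}$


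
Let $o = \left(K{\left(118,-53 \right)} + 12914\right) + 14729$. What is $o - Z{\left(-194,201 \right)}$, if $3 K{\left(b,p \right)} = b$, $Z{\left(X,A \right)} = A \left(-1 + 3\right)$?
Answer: $\frac{81841}{3} \approx 27280.0$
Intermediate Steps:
$Z{\left(X,A \right)} = 2 A$ ($Z{\left(X,A \right)} = A 2 = 2 A$)
$K{\left(b,p \right)} = \frac{b}{3}$
$o = \frac{83047}{3}$ ($o = \left(\frac{1}{3} \cdot 118 + 12914\right) + 14729 = \left(\frac{118}{3} + 12914\right) + 14729 = \frac{38860}{3} + 14729 = \frac{83047}{3} \approx 27682.0$)
$o - Z{\left(-194,201 \right)} = \frac{83047}{3} - 2 \cdot 201 = \frac{83047}{3} - 402 = \frac{81841}{3}$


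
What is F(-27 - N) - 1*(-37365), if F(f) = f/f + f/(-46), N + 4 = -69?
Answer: 37365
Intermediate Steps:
N = -73 (N = -4 - 69 = -73)
F(f) = 1 - f/46 (F(f) = 1 + f*(-1/46) = 1 - f/46)
F(-27 - N) - 1*(-37365) = (1 - (-27 - 1*(-73))/46) - 1*(-37365) = (1 - (-27 + 73)/46) + 37365 = (1 - 1/46*46) + 37365 = (1 - 1) + 37365 = 0 + 37365 = 37365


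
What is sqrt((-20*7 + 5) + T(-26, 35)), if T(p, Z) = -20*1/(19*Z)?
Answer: I*sqrt(2388547)/133 ≈ 11.62*I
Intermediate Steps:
T(p, Z) = -20/(19*Z)
sqrt((-20*7 + 5) + T(-26, 35)) = sqrt((-20*7 + 5) - 20/19/35) = sqrt((-140 + 5) - 20/19*1/35) = sqrt(-135 - 4/133) = sqrt(-17959/133) = I*sqrt(2388547)/133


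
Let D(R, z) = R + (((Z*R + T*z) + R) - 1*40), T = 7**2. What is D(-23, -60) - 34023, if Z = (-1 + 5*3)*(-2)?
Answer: -36405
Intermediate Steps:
T = 49
Z = -28 (Z = (-1 + 15)*(-2) = 14*(-2) = -28)
D(R, z) = -40 - 26*R + 49*z (D(R, z) = R + (((-28*R + 49*z) + R) - 1*40) = R + ((-27*R + 49*z) - 40) = R + (-40 - 27*R + 49*z) = -40 - 26*R + 49*z)
D(-23, -60) - 34023 = (-40 - 26*(-23) + 49*(-60)) - 34023 = (-40 + 598 - 2940) - 34023 = -2382 - 34023 = -36405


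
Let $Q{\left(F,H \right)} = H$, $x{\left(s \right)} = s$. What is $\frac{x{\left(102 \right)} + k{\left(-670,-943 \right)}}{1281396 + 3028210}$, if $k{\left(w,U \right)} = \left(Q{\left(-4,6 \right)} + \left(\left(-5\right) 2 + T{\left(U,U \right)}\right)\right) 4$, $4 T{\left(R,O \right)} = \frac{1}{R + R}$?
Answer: $\frac{162195}{8127916916} \approx 1.9955 \cdot 10^{-5}$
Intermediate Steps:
$T{\left(R,O \right)} = \frac{1}{8 R}$ ($T{\left(R,O \right)} = \frac{1}{4 \left(R + R\right)} = \frac{1}{4 \cdot 2 R} = \frac{\frac{1}{2} \frac{1}{R}}{4} = \frac{1}{8 R}$)
$k{\left(w,U \right)} = -16 + \frac{1}{2 U}$ ($k{\left(w,U \right)} = \left(6 + \left(\left(-5\right) 2 + \frac{1}{8 U}\right)\right) 4 = \left(6 - \left(10 - \frac{1}{8 U}\right)\right) 4 = \left(-4 + \frac{1}{8 U}\right) 4 = -16 + \frac{1}{2 U}$)
$\frac{x{\left(102 \right)} + k{\left(-670,-943 \right)}}{1281396 + 3028210} = \frac{102 - \left(16 - \frac{1}{2 \left(-943\right)}\right)}{1281396 + 3028210} = \frac{102 + \left(-16 + \frac{1}{2} \left(- \frac{1}{943}\right)\right)}{4309606} = \left(102 - \frac{30177}{1886}\right) \frac{1}{4309606} = \frac{162195}{1886} \cdot \frac{1}{4309606} = \frac{162195}{8127916916}$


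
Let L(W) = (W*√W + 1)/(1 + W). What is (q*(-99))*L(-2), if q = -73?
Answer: -7227 + 14454*I*√2 ≈ -7227.0 + 20441.0*I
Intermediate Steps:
L(W) = (1 + W^(3/2))/(1 + W) (L(W) = (W^(3/2) + 1)/(1 + W) = (1 + W^(3/2))/(1 + W))
(q*(-99))*L(-2) = (-73*(-99))*((1 + (-2)^(3/2))/(1 - 2)) = 7227*((1 - 2*I*√2)/(-1)) = 7227*(-(1 - 2*I*√2)) = 7227*(-1 + 2*I*√2) = -7227 + 14454*I*√2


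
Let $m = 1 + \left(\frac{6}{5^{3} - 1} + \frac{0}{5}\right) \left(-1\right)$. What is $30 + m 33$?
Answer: $\frac{3807}{62} \approx 61.403$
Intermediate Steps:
$m = \frac{59}{62}$ ($m = 1 + \left(\frac{6}{125 - 1} + 0 \cdot \frac{1}{5}\right) \left(-1\right) = 1 + \left(\frac{6}{124} + 0\right) \left(-1\right) = 1 + \left(6 \cdot \frac{1}{124} + 0\right) \left(-1\right) = 1 + \left(\frac{3}{62} + 0\right) \left(-1\right) = 1 + \frac{3}{62} \left(-1\right) = 1 - \frac{3}{62} = \frac{59}{62} \approx 0.95161$)
$30 + m 33 = 30 + \frac{59}{62} \cdot 33 = 30 + \frac{1947}{62} = \frac{3807}{62}$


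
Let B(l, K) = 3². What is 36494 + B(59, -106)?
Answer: 36503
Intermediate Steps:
B(l, K) = 9
36494 + B(59, -106) = 36494 + 9 = 36503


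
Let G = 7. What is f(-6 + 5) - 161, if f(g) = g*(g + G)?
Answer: -167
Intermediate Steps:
f(g) = g*(7 + g) (f(g) = g*(g + 7) = g*(7 + g))
f(-6 + 5) - 161 = (-6 + 5)*(7 + (-6 + 5)) - 161 = -(7 - 1) - 161 = -1*6 - 161 = -6 - 161 = -167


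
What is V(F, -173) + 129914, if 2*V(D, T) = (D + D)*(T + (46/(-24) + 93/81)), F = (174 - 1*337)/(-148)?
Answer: 2073486355/15984 ≈ 1.2972e+5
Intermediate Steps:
F = 163/148 (F = (174 - 337)*(-1/148) = -163*(-1/148) = 163/148 ≈ 1.1014)
V(D, T) = D*(-83/108 + T) (V(D, T) = ((D + D)*(T + (46/(-24) + 93/81)))/2 = ((2*D)*(T + (46*(-1/24) + 93*(1/81))))/2 = ((2*D)*(T + (-23/12 + 31/27)))/2 = ((2*D)*(T - 83/108))/2 = ((2*D)*(-83/108 + T))/2 = (2*D*(-83/108 + T))/2 = D*(-83/108 + T))
V(F, -173) + 129914 = (1/108)*(163/148)*(-83 + 108*(-173)) + 129914 = (1/108)*(163/148)*(-83 - 18684) + 129914 = (1/108)*(163/148)*(-18767) + 129914 = -3059021/15984 + 129914 = 2073486355/15984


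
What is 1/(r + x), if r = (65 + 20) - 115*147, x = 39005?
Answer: 1/22185 ≈ 4.5075e-5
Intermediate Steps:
r = -16820 (r = 85 - 16905 = -16820)
1/(r + x) = 1/(-16820 + 39005) = 1/22185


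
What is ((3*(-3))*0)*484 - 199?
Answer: -199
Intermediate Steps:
((3*(-3))*0)*484 - 199 = -9*0*484 - 199 = 0*484 - 199 = 0 - 199 = -199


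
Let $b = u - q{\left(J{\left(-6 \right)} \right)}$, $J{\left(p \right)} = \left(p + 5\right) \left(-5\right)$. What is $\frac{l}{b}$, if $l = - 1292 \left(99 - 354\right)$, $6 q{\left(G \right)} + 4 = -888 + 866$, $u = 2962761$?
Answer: $\frac{247095}{2222074} \approx 0.1112$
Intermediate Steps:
$J{\left(p \right)} = -25 - 5 p$ ($J{\left(p \right)} = \left(5 + p\right) \left(-5\right) = -25 - 5 p$)
$q{\left(G \right)} = - \frac{13}{3}$ ($q{\left(G \right)} = - \frac{2}{3} + \frac{-888 + 866}{6} = - \frac{2}{3} + \frac{1}{6} \left(-22\right) = - \frac{2}{3} - \frac{11}{3} = - \frac{13}{3}$)
$l = 329460$ ($l = \left(-1292\right) \left(-255\right) = 329460$)
$b = \frac{8888296}{3}$ ($b = 2962761 - - \frac{13}{3} = 2962761 + \frac{13}{3} = \frac{8888296}{3} \approx 2.9628 \cdot 10^{6}$)
$\frac{l}{b} = \frac{329460}{\frac{8888296}{3}} = 329460 \cdot \frac{3}{8888296} = \frac{247095}{2222074}$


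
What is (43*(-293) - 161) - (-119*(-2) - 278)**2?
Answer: -14360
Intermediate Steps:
(43*(-293) - 161) - (-119*(-2) - 278)**2 = (-12599 - 161) - (238 - 278)**2 = -12760 - 1*(-40)**2 = -12760 - 1*1600 = -12760 - 1600 = -14360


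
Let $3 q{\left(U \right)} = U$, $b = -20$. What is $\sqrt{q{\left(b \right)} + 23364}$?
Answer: $\frac{2 \sqrt{52554}}{3} \approx 152.83$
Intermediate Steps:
$q{\left(U \right)} = \frac{U}{3}$
$\sqrt{q{\left(b \right)} + 23364} = \sqrt{\frac{1}{3} \left(-20\right) + 23364} = \sqrt{- \frac{20}{3} + 23364} = \sqrt{\frac{70072}{3}} = \frac{2 \sqrt{52554}}{3}$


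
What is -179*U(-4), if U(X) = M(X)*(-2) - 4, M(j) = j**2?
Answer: 6444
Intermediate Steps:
U(X) = -4 - 2*X**2 (U(X) = X**2*(-2) - 4 = -2*X**2 - 4 = -4 - 2*X**2)
-179*U(-4) = -179*(-4 - 2*(-4)**2) = -179*(-4 - 2*16) = -179*(-4 - 32) = -179*(-36) = 6444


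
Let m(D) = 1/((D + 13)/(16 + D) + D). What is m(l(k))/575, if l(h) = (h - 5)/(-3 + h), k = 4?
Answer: -1/115 ≈ -0.0086956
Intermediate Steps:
l(h) = (-5 + h)/(-3 + h)
m(D) = 1/(D + (13 + D)/(16 + D)) (m(D) = 1/((13 + D)/(16 + D) + D) = 1/(D + (13 + D)/(16 + D)))
m(l(k))/575 = ((16 + (-5 + 4)/(-3 + 4))/(13 + ((-5 + 4)/(-3 + 4))**2 + 17*((-5 + 4)/(-3 + 4))))/575 = ((16 - 1/1)/(13 + (-1/1)**2 + 17*(-1/1)))*(1/575) = ((16 + 1*(-1))/(13 + (1*(-1))**2 + 17*(1*(-1))))*(1/575) = ((16 - 1)/(13 + (-1)**2 + 17*(-1)))*(1/575) = (15/(13 + 1 - 17))*(1/575) = (15/(-3))*(1/575) = -1/3*15*(1/575) = -5*1/575 = -1/115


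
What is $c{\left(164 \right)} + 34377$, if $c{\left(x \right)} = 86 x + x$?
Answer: $48645$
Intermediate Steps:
$c{\left(x \right)} = 87 x$
$c{\left(164 \right)} + 34377 = 87 \cdot 164 + 34377 = 14268 + 34377 = 48645$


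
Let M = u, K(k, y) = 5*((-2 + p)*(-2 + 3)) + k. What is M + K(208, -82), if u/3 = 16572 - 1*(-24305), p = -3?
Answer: 122814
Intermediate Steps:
u = 122631 (u = 3*(16572 - 1*(-24305)) = 3*(16572 + 24305) = 3*40877 = 122631)
K(k, y) = -25 + k (K(k, y) = 5*((-2 - 3)*(-2 + 3)) + k = 5*(-5*1) + k = 5*(-5) + k = -25 + k)
M = 122631
M + K(208, -82) = 122631 + (-25 + 208) = 122631 + 183 = 122814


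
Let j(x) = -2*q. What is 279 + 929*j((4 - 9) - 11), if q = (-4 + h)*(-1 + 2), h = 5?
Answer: -1579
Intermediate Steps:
q = 1 (q = (-4 + 5)*(-1 + 2) = 1*1 = 1)
j(x) = -2 (j(x) = -2*1 = -2)
279 + 929*j((4 - 9) - 11) = 279 + 929*(-2) = 279 - 1858 = -1579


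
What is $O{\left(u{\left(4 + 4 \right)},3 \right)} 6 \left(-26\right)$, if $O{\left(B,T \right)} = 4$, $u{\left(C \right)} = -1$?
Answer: $-624$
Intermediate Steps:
$O{\left(u{\left(4 + 4 \right)},3 \right)} 6 \left(-26\right) = 4 \cdot 6 \left(-26\right) = 24 \left(-26\right) = -624$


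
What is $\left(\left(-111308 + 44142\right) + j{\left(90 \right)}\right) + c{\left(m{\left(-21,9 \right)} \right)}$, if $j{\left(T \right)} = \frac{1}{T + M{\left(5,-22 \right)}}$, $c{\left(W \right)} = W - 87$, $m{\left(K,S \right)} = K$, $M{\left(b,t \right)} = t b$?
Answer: $- \frac{1345481}{20} \approx -67274.0$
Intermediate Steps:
$M{\left(b,t \right)} = b t$
$c{\left(W \right)} = -87 + W$
$j{\left(T \right)} = \frac{1}{-110 + T}$ ($j{\left(T \right)} = \frac{1}{T + 5 \left(-22\right)} = \frac{1}{T - 110} = \frac{1}{-110 + T}$)
$\left(\left(-111308 + 44142\right) + j{\left(90 \right)}\right) + c{\left(m{\left(-21,9 \right)} \right)} = \left(\left(-111308 + 44142\right) + \frac{1}{-110 + 90}\right) - 108 = \left(-67166 + \frac{1}{-20}\right) - 108 = \left(-67166 - \frac{1}{20}\right) - 108 = - \frac{1343321}{20} - 108 = - \frac{1345481}{20}$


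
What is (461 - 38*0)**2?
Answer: 212521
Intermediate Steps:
(461 - 38*0)**2 = (461 + 0)**2 = 461**2 = 212521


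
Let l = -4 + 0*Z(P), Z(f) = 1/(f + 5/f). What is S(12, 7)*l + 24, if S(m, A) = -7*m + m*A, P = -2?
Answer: 24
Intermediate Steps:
S(m, A) = -7*m + A*m
l = -4 (l = -4 + 0*(-2/(5 + (-2)**2)) = -4 + 0*(-2/(5 + 4)) = -4 + 0*(-2/9) = -4 + 0 = -4)
S(12, 7)*l + 24 = (12*(-7 + 7))*(-4) + 24 = (12*0)*(-4) + 24 = 0*(-4) + 24 = 0 + 24 = 24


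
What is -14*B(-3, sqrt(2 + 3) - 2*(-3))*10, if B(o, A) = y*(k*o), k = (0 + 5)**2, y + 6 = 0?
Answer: -63000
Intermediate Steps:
y = -6 (y = -6 + 0 = -6)
k = 25 (k = 5**2 = 25)
B(o, A) = -150*o
-14*B(-3, sqrt(2 + 3) - 2*(-3))*10 = -(-2100)*(-3)*10 = -14*450*10 = -6300*10 = -63000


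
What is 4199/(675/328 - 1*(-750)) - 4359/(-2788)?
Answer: 378083897/52902300 ≈ 7.1468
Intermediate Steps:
4199/(675/328 - 1*(-750)) - 4359/(-2788) = 4199/(675*(1/328) + 750) - 4359*(-1/2788) = 4199/(675/328 + 750) + 4359/2788 = 4199/(246675/328) + 4359/2788 = 4199*(328/246675) + 4359/2788 = 105944/18975 + 4359/2788 = 378083897/52902300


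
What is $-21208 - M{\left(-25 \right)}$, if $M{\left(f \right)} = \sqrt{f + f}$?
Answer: $-21208 - 5 i \sqrt{2} \approx -21208.0 - 7.0711 i$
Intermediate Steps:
$M{\left(f \right)} = \sqrt{2} \sqrt{f}$ ($M{\left(f \right)} = \sqrt{2 f} = \sqrt{2} \sqrt{f}$)
$-21208 - M{\left(-25 \right)} = -21208 - \sqrt{2} \sqrt{-25} = -21208 - \sqrt{2} \cdot 5 i = -21208 - 5 i \sqrt{2}$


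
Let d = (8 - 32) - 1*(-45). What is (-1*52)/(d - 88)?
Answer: 52/67 ≈ 0.77612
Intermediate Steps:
d = 21 (d = -24 + 45 = 21)
(-1*52)/(d - 88) = (-1*52)/(21 - 88) = -52/(-67) = -1/67*(-52) = 52/67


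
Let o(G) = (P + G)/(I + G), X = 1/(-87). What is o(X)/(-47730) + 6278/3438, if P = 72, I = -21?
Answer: 91296632419/49994502120 ≈ 1.8261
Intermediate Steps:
X = -1/87 ≈ -0.011494
o(G) = (72 + G)/(-21 + G)
o(X)/(-47730) + 6278/3438 = ((72 - 1/87)/(-21 - 1/87))/(-47730) + 6278/3438 = ((6263/87)/(-1828/87))*(-1/47730) + 6278*(1/3438) = -87/1828*6263/87*(-1/47730) + 3139/1719 = -6263/1828*(-1/47730) + 3139/1719 = 6263/87250440 + 3139/1719 = 91296632419/49994502120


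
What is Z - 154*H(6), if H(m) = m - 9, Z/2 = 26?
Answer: 514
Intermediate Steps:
Z = 52 (Z = 2*26 = 52)
H(m) = -9 + m
Z - 154*H(6) = 52 - 154*(-9 + 6) = 52 - 154*(-3) = 52 + 462 = 514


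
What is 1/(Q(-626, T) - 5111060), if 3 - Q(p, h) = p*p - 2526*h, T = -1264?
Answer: -1/8695797 ≈ -1.1500e-7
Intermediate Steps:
Q(p, h) = 3 - p² + 2526*h (Q(p, h) = 3 - (p*p - 2526*h) = 3 - (p² - 2526*h) = 3 + (-p² + 2526*h) = 3 - p² + 2526*h)
1/(Q(-626, T) - 5111060) = 1/((3 - 1*(-626)² + 2526*(-1264)) - 5111060) = 1/((3 - 1*391876 - 3192864) - 5111060) = 1/((3 - 391876 - 3192864) - 5111060) = 1/(-3584737 - 5111060) = 1/(-8695797) = -1/8695797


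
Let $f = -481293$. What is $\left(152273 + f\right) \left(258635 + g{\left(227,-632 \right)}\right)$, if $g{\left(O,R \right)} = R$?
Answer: $-84888147060$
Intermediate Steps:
$\left(152273 + f\right) \left(258635 + g{\left(227,-632 \right)}\right) = \left(152273 - 481293\right) \left(258635 - 632\right) = \left(-329020\right) 258003 = -84888147060$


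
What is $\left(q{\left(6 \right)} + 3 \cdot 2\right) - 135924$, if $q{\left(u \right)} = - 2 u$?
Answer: $-135930$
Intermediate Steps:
$\left(q{\left(6 \right)} + 3 \cdot 2\right) - 135924 = \left(\left(-2\right) 6 + 3 \cdot 2\right) - 135924 = \left(-12 + 6\right) - 135924 = -6 - 135924 = -135930$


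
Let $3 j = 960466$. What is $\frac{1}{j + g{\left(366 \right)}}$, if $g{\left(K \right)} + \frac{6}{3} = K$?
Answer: $\frac{3}{961558} \approx 3.1199 \cdot 10^{-6}$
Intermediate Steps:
$j = \frac{960466}{3}$ ($j = \frac{1}{3} \cdot 960466 = \frac{960466}{3} \approx 3.2016 \cdot 10^{5}$)
$g{\left(K \right)} = -2 + K$
$\frac{1}{j + g{\left(366 \right)}} = \frac{1}{\frac{960466}{3} + \left(-2 + 366\right)} = \frac{1}{\frac{960466}{3} + 364} = \frac{1}{\frac{961558}{3}} = \frac{3}{961558}$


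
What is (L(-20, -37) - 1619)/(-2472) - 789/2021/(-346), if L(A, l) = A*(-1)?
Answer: 186679457/288097592 ≈ 0.64797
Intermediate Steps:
L(A, l) = -A
(L(-20, -37) - 1619)/(-2472) - 789/2021/(-346) = (-1*(-20) - 1619)/(-2472) - 789/2021/(-346) = (20 - 1619)*(-1/2472) - 789*1/2021*(-1/346) = -1599*(-1/2472) - 789/2021*(-1/346) = 533/824 + 789/699266 = 186679457/288097592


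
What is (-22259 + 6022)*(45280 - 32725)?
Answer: -203855535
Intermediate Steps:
(-22259 + 6022)*(45280 - 32725) = -16237*12555 = -203855535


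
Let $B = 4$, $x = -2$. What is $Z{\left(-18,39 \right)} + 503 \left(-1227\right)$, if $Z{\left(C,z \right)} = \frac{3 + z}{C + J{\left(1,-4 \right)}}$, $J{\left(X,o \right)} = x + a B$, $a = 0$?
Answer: $- \frac{6171831}{10} \approx -6.1718 \cdot 10^{5}$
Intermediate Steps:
$J{\left(X,o \right)} = -2$ ($J{\left(X,o \right)} = -2 + 0 \cdot 4 = -2 + 0 = -2$)
$Z{\left(C,z \right)} = \frac{3 + z}{-2 + C}$ ($Z{\left(C,z \right)} = \frac{3 + z}{C - 2} = \frac{3 + z}{-2 + C}$)
$Z{\left(-18,39 \right)} + 503 \left(-1227\right) = \frac{3 + 39}{-2 - 18} + 503 \left(-1227\right) = \frac{1}{-20} \cdot 42 - 617181 = \left(- \frac{1}{20}\right) 42 - 617181 = - \frac{21}{10} - 617181 = - \frac{6171831}{10}$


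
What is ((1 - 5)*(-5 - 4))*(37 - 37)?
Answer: 0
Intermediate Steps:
((1 - 5)*(-5 - 4))*(37 - 37) = -4*(-9)*0 = 36*0 = 0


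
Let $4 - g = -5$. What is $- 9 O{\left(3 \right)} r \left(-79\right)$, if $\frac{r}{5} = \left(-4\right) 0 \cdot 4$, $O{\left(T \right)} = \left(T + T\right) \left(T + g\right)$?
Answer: $0$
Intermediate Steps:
$g = 9$ ($g = 4 - -5 = 4 + 5 = 9$)
$O{\left(T \right)} = 2 T \left(9 + T\right)$ ($O{\left(T \right)} = \left(T + T\right) \left(T + 9\right) = 2 T \left(9 + T\right)$)
$r = 0$ ($r = 5 \left(-4\right) 0 \cdot 4 = 5 \cdot 0 \cdot 4 = 5 \cdot 0 = 0$)
$- 9 O{\left(3 \right)} r \left(-79\right) = - 9 \cdot 2 \cdot 3 \left(9 + 3\right) 0 \left(-79\right) = - 9 \cdot 2 \cdot 3 \cdot 12 \cdot 0 \left(-79\right) = \left(-9\right) 72 \cdot 0 \left(-79\right) = \left(-648\right) 0 \left(-79\right) = 0 \left(-79\right) = 0$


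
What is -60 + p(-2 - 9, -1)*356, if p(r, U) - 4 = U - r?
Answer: 4924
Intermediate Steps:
p(r, U) = 4 + U - r (p(r, U) = 4 + (U - r) = 4 + U - r)
-60 + p(-2 - 9, -1)*356 = -60 + (4 - 1 - (-2 - 9))*356 = -60 + (4 - 1 - 1*(-11))*356 = -60 + (4 - 1 + 11)*356 = -60 + 14*356 = -60 + 4984 = 4924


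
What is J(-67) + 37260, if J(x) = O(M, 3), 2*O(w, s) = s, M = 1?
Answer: 74523/2 ≈ 37262.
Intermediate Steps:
O(w, s) = s/2
J(x) = 3/2 (J(x) = (½)*3 = 3/2)
J(-67) + 37260 = 3/2 + 37260 = 74523/2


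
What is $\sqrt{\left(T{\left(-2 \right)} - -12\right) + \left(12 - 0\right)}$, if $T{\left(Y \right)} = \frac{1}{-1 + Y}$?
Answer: $\frac{\sqrt{213}}{3} \approx 4.8648$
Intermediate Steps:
$\sqrt{\left(T{\left(-2 \right)} - -12\right) + \left(12 - 0\right)} = \sqrt{\left(\frac{1}{-1 - 2} - -12\right) + \left(12 - 0\right)} = \sqrt{\left(\frac{1}{-3} + 12\right) + \left(12 + 0\right)} = \sqrt{\left(- \frac{1}{3} + 12\right) + 12} = \sqrt{\frac{35}{3} + 12} = \sqrt{\frac{71}{3}} = \frac{\sqrt{213}}{3}$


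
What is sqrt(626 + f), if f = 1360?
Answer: sqrt(1986) ≈ 44.565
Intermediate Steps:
sqrt(626 + f) = sqrt(626 + 1360) = sqrt(1986)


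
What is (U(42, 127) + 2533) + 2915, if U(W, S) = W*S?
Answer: 10782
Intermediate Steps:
U(W, S) = S*W
(U(42, 127) + 2533) + 2915 = (127*42 + 2533) + 2915 = (5334 + 2533) + 2915 = 7867 + 2915 = 10782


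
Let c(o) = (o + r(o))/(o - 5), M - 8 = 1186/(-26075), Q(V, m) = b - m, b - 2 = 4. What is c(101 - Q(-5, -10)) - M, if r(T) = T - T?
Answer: -2875349/417200 ≈ -6.8920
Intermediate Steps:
b = 6 (b = 2 + 4 = 6)
Q(V, m) = 6 - m
r(T) = 0
M = 207414/26075 (M = 8 + 1186/(-26075) = 8 + 1186*(-1/26075) = 8 - 1186/26075 = 207414/26075 ≈ 7.9545)
c(o) = o/(-5 + o) (c(o) = (o + 0)/(o - 5) = o/(-5 + o))
c(101 - Q(-5, -10)) - M = (101 - (6 - 1*(-10)))/(-5 + (101 - (6 - 1*(-10)))) - 1*207414/26075 = (101 - (6 + 10))/(-5 + (101 - (6 + 10))) - 207414/26075 = (101 - 1*16)/(-5 + (101 - 1*16)) - 207414/26075 = (101 - 16)/(-5 + (101 - 16)) - 207414/26075 = 85/(-5 + 85) - 207414/26075 = 85/80 - 207414/26075 = 85*(1/80) - 207414/26075 = 17/16 - 207414/26075 = -2875349/417200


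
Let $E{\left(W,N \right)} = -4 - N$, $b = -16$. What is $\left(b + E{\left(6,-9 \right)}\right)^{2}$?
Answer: $121$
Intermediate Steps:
$\left(b + E{\left(6,-9 \right)}\right)^{2} = \left(-16 - -5\right)^{2} = \left(-16 + \left(-4 + 9\right)\right)^{2} = \left(-16 + 5\right)^{2} = \left(-11\right)^{2} = 121$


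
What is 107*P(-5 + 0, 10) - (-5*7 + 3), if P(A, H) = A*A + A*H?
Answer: -2643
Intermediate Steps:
P(A, H) = A² + A*H
107*P(-5 + 0, 10) - (-5*7 + 3) = 107*((-5 + 0)*((-5 + 0) + 10)) - (-5*7 + 3) = 107*(-5*(-5 + 10)) - (-35 + 3) = 107*(-5*5) - 1*(-32) = 107*(-25) + 32 = -2675 + 32 = -2643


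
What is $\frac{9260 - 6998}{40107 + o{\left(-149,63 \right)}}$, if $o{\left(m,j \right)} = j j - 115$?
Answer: $\frac{2262}{43961} \approx 0.051455$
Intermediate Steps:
$o{\left(m,j \right)} = -115 + j^{2}$ ($o{\left(m,j \right)} = j^{2} - 115 = -115 + j^{2}$)
$\frac{9260 - 6998}{40107 + o{\left(-149,63 \right)}} = \frac{9260 - 6998}{40107 - \left(115 - 63^{2}\right)} = \frac{2262}{40107 + \left(-115 + 3969\right)} = \frac{2262}{40107 + 3854} = \frac{2262}{43961}$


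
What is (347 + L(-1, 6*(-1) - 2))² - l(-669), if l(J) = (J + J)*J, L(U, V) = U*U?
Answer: -774018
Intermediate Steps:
L(U, V) = U²
l(J) = 2*J² (l(J) = (2*J)*J = 2*J²)
(347 + L(-1, 6*(-1) - 2))² - l(-669) = (347 + (-1)²)² - 2*(-669)² = (347 + 1)² - 2*447561 = 348² - 1*895122 = 121104 - 895122 = -774018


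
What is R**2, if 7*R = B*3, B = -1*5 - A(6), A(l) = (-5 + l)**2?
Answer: 324/49 ≈ 6.6122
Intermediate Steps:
B = -6 (B = -1*5 - (-5 + 6)**2 = -5 - 1*1**2 = -5 - 1*1 = -5 - 1 = -6)
R = -18/7 (R = (-6*3)/7 = (1/7)*(-18) = -18/7 ≈ -2.5714)
R**2 = (-18/7)**2 = 324/49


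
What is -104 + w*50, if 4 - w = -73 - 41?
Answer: 5796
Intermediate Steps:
w = 118 (w = 4 - (-73 - 41) = 4 - 1*(-114) = 4 + 114 = 118)
-104 + w*50 = -104 + 118*50 = -104 + 5900 = 5796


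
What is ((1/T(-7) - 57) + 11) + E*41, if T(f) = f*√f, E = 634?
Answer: 25948 + I*√7/49 ≈ 25948.0 + 0.053995*I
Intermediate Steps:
T(f) = f^(3/2)
((1/T(-7) - 57) + 11) + E*41 = ((1/((-7)^(3/2)) - 57) + 11) + 634*41 = ((1/(-7*I*√7) - 57) + 11) + 25994 = ((I*√7/49 - 57) + 11) + 25994 = ((-57 + I*√7/49) + 11) + 25994 = (-46 + I*√7/49) + 25994 = 25948 + I*√7/49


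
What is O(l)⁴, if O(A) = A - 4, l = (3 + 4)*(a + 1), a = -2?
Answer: 14641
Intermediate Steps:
l = -7 (l = (3 + 4)*(-2 + 1) = 7*(-1) = -7)
O(A) = -4 + A
O(l)⁴ = (-4 - 7)⁴ = (-11)⁴ = 14641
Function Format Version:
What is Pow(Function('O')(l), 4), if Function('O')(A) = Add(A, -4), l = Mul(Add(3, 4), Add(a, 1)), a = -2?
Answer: 14641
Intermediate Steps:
l = -7 (l = Mul(Add(3, 4), Add(-2, 1)) = Mul(7, -1) = -7)
Function('O')(A) = Add(-4, A)
Pow(Function('O')(l), 4) = Pow(Add(-4, -7), 4) = Pow(-11, 4) = 14641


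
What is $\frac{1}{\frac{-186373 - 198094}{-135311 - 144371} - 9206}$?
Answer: $- \frac{279682}{2574368025} \approx -0.00010864$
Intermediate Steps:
$\frac{1}{\frac{-186373 - 198094}{-135311 - 144371} - 9206} = \frac{1}{- \frac{384467}{-279682} - 9206} = \frac{1}{\left(-384467\right) \left(- \frac{1}{279682}\right) - 9206} = \frac{1}{\frac{384467}{279682} - 9206} = \frac{1}{- \frac{2574368025}{279682}} = - \frac{279682}{2574368025}$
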